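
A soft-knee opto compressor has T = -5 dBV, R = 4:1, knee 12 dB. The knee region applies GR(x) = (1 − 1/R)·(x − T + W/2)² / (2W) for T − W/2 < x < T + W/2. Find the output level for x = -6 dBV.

-6.78125 dBV

x − T + W/2 = -6 − (-5) + 6 = 5.
GR = (1 − 1/4) × 5² / 24 = 0.75 × 25 / 24 = 0.78125 dB.
Output = -6 − 0.78125 = -6.78125 dBV.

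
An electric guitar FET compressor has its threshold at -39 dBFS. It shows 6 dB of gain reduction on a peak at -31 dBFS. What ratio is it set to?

Input overshoot = -31 − (-39) = 8 dB.
Output overshoot = 8 − 6 = 2 dB.
Ratio = input overshoot / output overshoot = 8 / 2 = 4.

4:1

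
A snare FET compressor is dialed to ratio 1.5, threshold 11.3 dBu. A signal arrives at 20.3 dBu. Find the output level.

17.3 dBu

Overshoot: 20.3 − 11.3 = 9 dB.
The 9 dB excess becomes 6 dB after 1.5:1 reduction.
Output = 11.3 + 6 = 17.3 dBu.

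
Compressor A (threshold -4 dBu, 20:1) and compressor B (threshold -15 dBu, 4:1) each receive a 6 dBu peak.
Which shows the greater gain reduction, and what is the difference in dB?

A: GR = 10 − 10/20 = 9.5 dB.
B: GR = 21 − 21/4 = 15.75 dB.
Difference: 6.25 dB in favour of B.

B, by 6.25 dB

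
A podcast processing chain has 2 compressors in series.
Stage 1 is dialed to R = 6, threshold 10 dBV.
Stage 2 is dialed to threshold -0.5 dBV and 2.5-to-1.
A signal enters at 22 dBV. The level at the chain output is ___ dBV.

Stage 1: 12 dB above 10 dBV, reduced 6:1 to 2 dB above → 12 dBV.
Stage 2: 12 dBV is 12.5 dB over -0.5 dBV; at 2.5:1 that becomes 5 dB over, giving 4.5 dBV.

4.5 dBV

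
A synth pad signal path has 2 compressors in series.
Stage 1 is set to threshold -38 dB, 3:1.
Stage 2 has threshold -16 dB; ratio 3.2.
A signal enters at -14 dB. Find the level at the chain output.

-30 dB

Stage 1: overshoot 24 dB → 24/3 = 8 dB → -30 dB.
Stage 2: below threshold (-30 ≤ -16); passes unchanged; output -30 dB.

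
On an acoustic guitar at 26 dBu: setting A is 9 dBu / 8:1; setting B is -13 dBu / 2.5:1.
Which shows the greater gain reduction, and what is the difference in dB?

B, by 8.525 dB

A: 17 dB over, compressed to 2.125 dB over, so 14.875 dB of GR.
B: 39 dB over, compressed to 15.6 dB over, so 23.4 dB of GR.
Difference: 8.525 dB in favour of B.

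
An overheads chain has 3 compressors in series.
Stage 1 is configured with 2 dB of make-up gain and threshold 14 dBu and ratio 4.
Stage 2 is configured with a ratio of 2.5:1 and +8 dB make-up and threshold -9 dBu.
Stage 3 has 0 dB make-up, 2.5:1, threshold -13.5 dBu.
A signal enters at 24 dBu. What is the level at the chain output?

Stage 1: 10 dB above 14 dBu, reduced 4:1 to 2.5 dB above → 16.5 dBu; +2 dB make-up → 18.5 dBu.
Stage 2: 27.5 dB above -9 dBu, reduced 2.5:1 to 11 dB above → 2 dBu; +8 dB make-up → 10 dBu.
Stage 3: 23.5 dB above -13.5 dBu, reduced 2.5:1 to 9.4 dB above → -4.1 dBu.

-4.1 dBu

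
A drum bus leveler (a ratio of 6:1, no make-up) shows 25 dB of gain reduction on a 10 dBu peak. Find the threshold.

Gain reduction = 10 − (-15) = 25 dB; output overshoot = GR / (R − 1) = 25 / 5 = 5 dB.
Threshold = output − output overshoot = -15 − 5 = -20 dBu.

-20 dBu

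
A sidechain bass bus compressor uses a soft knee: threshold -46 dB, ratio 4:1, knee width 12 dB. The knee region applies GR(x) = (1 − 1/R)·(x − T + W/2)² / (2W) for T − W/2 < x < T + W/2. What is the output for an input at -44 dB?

x − T + W/2 = -44 − (-46) + 6 = 8.
GR = (1 − 1/4) × 8² / 24 = 0.75 × 64 / 24 = 2 dB.
Output = -44 − 2 = -46 dB.

-46 dB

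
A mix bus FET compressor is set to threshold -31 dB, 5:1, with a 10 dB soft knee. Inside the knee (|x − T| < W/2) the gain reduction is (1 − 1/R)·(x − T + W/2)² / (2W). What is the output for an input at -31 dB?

x − T + W/2 = -31 − (-31) + 5 = 5.
GR = (1 − 1/5) × 5² / 20 = 0.8 × 25 / 20 = 1 dB.
Output = -31 − 1 = -32 dB.

-32 dB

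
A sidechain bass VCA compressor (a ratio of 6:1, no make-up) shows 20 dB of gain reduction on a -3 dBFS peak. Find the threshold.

Let T be the threshold. Output overshoot = (input overshoot)/R, so -23 − T = (-3 − T)/6.
6·(-23 − T) = -3 − T → 5·T = -138 − (-3) = -135.
T = -135/5 = -27 dBFS.

-27 dBFS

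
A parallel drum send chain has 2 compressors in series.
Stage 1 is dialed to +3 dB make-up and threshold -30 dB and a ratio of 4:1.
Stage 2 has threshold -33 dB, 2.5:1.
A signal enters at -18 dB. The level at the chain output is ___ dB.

Stage 1: -18 dB is 12 dB over -30 dB; at 4:1 that becomes 3 dB over, giving -27 dB; +3 dB make-up → -24 dB.
Stage 2: -24 dB is 9 dB over -33 dB; at 2.5:1 that becomes 3.6 dB over, giving -29.4 dB.

-29.4 dB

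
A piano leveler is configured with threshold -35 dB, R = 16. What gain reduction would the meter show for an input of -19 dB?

15 dB

Overshoot = -19 − (-35) = 16 dB.
At 16:1, output sits 16/16 = 1 dB above threshold.
Gain reduction = 16 − 1 = 15 dB.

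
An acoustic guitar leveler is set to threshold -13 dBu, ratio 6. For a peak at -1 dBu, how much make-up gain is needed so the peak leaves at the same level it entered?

Without make-up, output = threshold + overshoot/6 = -13 + 2 = -11 dBu.
Gap to target: 10 dB.

10 dB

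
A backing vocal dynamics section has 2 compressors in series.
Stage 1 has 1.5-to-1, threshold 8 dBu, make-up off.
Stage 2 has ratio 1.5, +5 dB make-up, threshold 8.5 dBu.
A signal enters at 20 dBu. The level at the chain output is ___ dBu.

Stage 1: overshoot 12 dB → 12/1.5 = 8 dB → 16 dBu.
Stage 2: overshoot 7.5 dB → 7.5/1.5 = 5 dB → 13.5 dBu; +5 dB make-up → 18.5 dBu.

18.5 dBu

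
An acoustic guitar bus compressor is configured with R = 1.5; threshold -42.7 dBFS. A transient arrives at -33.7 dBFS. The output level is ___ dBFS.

-36.7 dBFS

The input is 9 dB above the -42.7 dBFS threshold.
At 1.5:1 the overshoot is divided by 1.5, leaving 6 dB above threshold.
So the level is -42.7 + 6 = -36.7 dBFS.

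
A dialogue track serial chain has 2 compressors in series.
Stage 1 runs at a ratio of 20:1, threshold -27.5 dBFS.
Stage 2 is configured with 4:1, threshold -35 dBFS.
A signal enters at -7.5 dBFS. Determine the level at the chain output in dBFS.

Stage 1: 20 dB above -27.5 dBFS, reduced 20:1 to 1 dB above → -26.5 dBFS.
Stage 2: -26.5 dBFS is 8.5 dB over -35 dBFS; at 4:1 that becomes 2.125 dB over, giving -32.875 dBFS.

-32.875 dBFS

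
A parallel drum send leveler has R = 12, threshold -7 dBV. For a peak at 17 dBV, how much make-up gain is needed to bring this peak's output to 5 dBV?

10 dB

The peak compresses to -7 + 24/12 = -5 dBV.
To reach 5 dBV requires 5 − (-5) = 10 dB of make-up.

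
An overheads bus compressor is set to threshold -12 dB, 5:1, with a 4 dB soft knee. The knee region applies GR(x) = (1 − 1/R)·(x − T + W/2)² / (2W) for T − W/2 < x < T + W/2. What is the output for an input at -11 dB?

x − T + W/2 = -11 − (-12) + 2 = 3.
GR = (1 − 1/5) × 3² / 8 = 0.8 × 9 / 8 = 0.9 dB.
Output = -11 − 0.9 = -11.9 dB.

-11.9 dB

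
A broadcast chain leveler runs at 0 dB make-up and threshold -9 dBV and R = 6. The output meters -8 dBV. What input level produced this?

That's 1 dB above the -9 dBV threshold.
Input overshoot = R × output overshoot = 6 dB → input = -9 + 6 = -3 dBV.

-3 dBV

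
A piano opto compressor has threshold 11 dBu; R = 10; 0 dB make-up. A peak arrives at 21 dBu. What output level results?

12 dBu

21 dBu sits 10 dB over threshold.
The 10 dB excess becomes 1 dB after 10:1 reduction.
So the level is 11 + 1 = 12 dBu.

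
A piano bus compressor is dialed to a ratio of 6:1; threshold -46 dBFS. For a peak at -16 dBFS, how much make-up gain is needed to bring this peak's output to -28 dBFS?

Without make-up, output = threshold + overshoot/6 = -46 + 5 = -41 dBFS.
Gap to target: 13 dB.

13 dB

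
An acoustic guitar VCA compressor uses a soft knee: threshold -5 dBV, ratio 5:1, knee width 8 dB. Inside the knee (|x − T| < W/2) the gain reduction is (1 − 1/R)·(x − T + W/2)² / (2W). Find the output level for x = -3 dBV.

-4.8 dBV

x − T + W/2 = -3 − (-5) + 4 = 6.
GR = (1 − 1/5) × 6² / 16 = 0.8 × 36 / 16 = 1.8 dB.
Output = -3 − 1.8 = -4.8 dBV.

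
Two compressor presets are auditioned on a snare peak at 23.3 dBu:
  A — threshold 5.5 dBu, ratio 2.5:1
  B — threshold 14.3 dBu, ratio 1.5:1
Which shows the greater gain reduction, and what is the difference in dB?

A: 17.8 dB over, compressed to 7.12 dB over, so 10.68 dB of GR.
B: 9 dB over, compressed to 6 dB over, so 3 dB of GR.
Difference: 7.68 dB in favour of A.

A, by 7.68 dB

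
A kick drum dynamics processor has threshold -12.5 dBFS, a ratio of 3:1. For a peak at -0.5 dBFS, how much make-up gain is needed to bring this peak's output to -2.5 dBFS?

Without make-up, output = threshold + overshoot/3 = -12.5 + 4 = -8.5 dBFS.
Gap to target: 6 dB.

6 dB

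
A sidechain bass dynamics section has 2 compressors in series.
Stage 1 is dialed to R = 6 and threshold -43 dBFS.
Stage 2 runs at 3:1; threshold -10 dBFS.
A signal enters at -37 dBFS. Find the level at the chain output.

Stage 1: overshoot 6 dB → 6/6 = 1 dB → -42 dBFS.
Stage 2: below threshold (-42 ≤ -10); passes unchanged; output -42 dBFS.

-42 dBFS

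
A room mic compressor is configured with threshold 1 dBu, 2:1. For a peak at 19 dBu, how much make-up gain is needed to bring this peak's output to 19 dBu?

9 dB

The peak compresses to 1 + 18/2 = 10 dBu.
To reach 19 dBu requires 19 − 10 = 9 dB of make-up.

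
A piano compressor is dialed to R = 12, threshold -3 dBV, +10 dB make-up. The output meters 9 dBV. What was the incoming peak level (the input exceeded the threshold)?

Before make-up, the level was 9 − 10 = -1 dBV.
Post-compression overshoot = -1 − (-3) = 2 dB.
Input overshoot = R × output overshoot = 24 dB → input = -3 + 24 = 21 dBV.

21 dBV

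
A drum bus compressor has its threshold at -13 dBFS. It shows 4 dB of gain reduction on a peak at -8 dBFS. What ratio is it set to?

Input overshoot = -8 − (-13) = 5 dB.
Output overshoot = 5 − 4 = 1 dB.
Ratio = input overshoot / output overshoot = 5 / 1 = 5.

5:1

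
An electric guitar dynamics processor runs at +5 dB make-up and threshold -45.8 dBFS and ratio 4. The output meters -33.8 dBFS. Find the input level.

Before make-up, the level was -33.8 − 5 = -38.8 dBFS.
That's 7 dB above the -45.8 dBFS threshold.
Undo the ratio: input overshoot = 7 × 4 = 28 dB, giving input = -17.8 dBFS.

-17.8 dBFS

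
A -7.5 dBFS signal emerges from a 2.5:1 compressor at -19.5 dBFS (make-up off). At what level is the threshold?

-27.5 dBFS

Gain reduction = -7.5 − (-19.5) = 12 dB; output overshoot = GR / (R − 1) = 12 / 1.5 = 8 dB.
Threshold = output − output overshoot = -19.5 − 8 = -27.5 dBFS.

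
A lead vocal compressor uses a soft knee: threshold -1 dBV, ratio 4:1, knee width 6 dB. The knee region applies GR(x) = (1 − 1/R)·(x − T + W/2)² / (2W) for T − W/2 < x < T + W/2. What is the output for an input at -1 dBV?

-1.5625 dBV

x − T + W/2 = -1 − (-1) + 3 = 3.
GR = (1 − 1/4) × 3² / 12 = 0.75 × 9 / 12 = 0.5625 dB.
Output = -1 − 0.5625 = -1.5625 dBV.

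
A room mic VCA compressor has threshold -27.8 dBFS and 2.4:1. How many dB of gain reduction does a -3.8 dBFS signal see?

14 dB

Overshoot = -3.8 − (-27.8) = 24 dB.
A 2.4:1 ratio leaves 10 dB of that excess.
Gain reduction = 24 − 10 = 14 dB.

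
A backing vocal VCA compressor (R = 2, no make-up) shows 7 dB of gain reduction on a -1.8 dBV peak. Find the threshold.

-15.8 dBV

Gain reduction = -1.8 − (-8.8) = 7 dB; output overshoot = GR / (R − 1) = 7 / 1 = 7 dB.
Threshold = output − output overshoot = -8.8 − 7 = -15.8 dBV.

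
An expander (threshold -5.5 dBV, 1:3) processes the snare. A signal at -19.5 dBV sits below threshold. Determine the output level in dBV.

-47.5 dBV

The input is 14 dB below the -5.5 dBV threshold.
A 1:3 expander multiplies undershoot by 3: 14 × 3 = 42 dB below threshold.
Output = -5.5 − 42 = -47.5 dBV.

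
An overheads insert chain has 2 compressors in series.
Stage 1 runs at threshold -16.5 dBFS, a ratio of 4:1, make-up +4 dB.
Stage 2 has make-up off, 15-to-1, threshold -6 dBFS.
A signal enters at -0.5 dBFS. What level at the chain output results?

Stage 1: overshoot 16 dB → 16/4 = 4 dB → -12.5 dBFS; +4 dB make-up → -8.5 dBFS.
Stage 2: -8.5 dBFS is at or below the -6 dBFS threshold — no compression; output -8.5 dBFS.

-8.5 dBFS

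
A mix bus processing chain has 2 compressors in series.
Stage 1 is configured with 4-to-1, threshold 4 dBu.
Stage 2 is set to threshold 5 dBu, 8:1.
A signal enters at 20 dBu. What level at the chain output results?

Stage 1: overshoot 16 dB → 16/4 = 4 dB → 8 dBu.
Stage 2: 8 dBu is 3 dB over 5 dBu; at 8:1 that becomes 0.375 dB over, giving 5.375 dBu.

5.375 dBu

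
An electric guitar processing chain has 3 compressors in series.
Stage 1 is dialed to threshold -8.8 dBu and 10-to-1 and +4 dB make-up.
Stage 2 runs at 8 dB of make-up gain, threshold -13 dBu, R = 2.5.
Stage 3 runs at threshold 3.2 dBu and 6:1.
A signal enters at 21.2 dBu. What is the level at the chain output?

Stage 1: 21.2 dBu is 30 dB over -8.8 dBu; at 10:1 that becomes 3 dB over, giving -5.8 dBu; +4 dB make-up → -1.8 dBu.
Stage 2: 11.2 dB above -13 dBu, reduced 2.5:1 to 4.48 dB above → -8.52 dBu; +8 dB make-up → -0.52 dBu.
Stage 3: -0.52 dBu ≤ 3.2 dBu, so stage 3 doesn't engage; output -0.52 dBu.

-0.52 dBu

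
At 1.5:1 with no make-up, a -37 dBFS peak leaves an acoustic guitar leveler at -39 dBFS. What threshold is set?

Input is 6 dB above T (since output overshoot × R = input overshoot: (-39 − T)·1.5 = -37 − T gives T = -43 dBFS).
Check: -43 + (-37 − (-43))/1.5 = -43 + 4 = -39 dBFS. ✓

-43 dBFS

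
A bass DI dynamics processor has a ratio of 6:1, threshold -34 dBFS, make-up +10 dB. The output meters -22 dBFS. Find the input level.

-22 dBFS

Remove make-up: -22 − 10 = -32 dBFS.
Post-compression overshoot = -32 − (-34) = 2 dB.
Undo the ratio: input overshoot = 2 × 6 = 12 dB, giving input = -22 dBFS.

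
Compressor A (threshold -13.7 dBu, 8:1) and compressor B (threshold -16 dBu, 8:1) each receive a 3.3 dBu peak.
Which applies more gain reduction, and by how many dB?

A: overshoot 17 dB → output overshoot 2.125 dB → GR 14.875 dB.
B: overshoot 19.3 dB → output overshoot 2.4125 dB → GR 16.8875 dB.
Difference: 2.0125 dB in favour of B.

B, by 2.0125 dB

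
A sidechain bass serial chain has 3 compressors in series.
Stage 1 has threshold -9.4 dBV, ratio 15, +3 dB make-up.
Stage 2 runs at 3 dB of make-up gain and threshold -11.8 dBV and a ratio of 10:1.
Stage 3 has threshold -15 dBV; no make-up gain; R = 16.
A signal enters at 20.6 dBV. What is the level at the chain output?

Stage 1: 30 dB above -9.4 dBV, reduced 15:1 to 2 dB above → -7.4 dBV; +3 dB make-up → -4.4 dBV.
Stage 2: -4.4 dBV is 7.4 dB over -11.8 dBV; at 10:1 that becomes 0.74 dB over, giving -11.06 dBV; +3 dB make-up → -8.06 dBV.
Stage 3: overshoot 6.94 dB → 6.94/16 = 0.43375 dB → -14.56625 dBV.

-14.56625 dBV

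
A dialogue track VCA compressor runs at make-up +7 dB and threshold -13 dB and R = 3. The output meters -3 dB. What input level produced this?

Remove make-up: -3 − 7 = -10 dB.
The compressed level sits -10 − (-13) = 3 dB over threshold.
Input overshoot = R × output overshoot = 9 dB → input = -13 + 9 = -4 dB.

-4 dB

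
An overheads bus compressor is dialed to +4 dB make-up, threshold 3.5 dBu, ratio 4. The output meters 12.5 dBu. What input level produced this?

23.5 dBu

Stripping the +4 dB make-up gives 8.5 dBu at the gain stage.
The compressed level sits 8.5 − 3.5 = 5 dB over threshold.
Before 4:1 compression the overshoot was 5 × 4 = 20 dB, so input = 3.5 + 20 = 23.5 dBu.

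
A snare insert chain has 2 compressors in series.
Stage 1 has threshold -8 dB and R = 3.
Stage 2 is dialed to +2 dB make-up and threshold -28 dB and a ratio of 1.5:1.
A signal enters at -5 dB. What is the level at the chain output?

-12 dB

Stage 1: 3 dB above -8 dB, reduced 3:1 to 1 dB above → -7 dB.
Stage 2: -7 dB is 21 dB over -28 dB; at 1.5:1 that becomes 14 dB over, giving -14 dB; +2 dB make-up → -12 dB.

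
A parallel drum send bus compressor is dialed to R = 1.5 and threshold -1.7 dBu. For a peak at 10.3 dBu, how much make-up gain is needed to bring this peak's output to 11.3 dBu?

The peak compresses to -1.7 + 12/1.5 = 6.3 dBu.
To reach 11.3 dBu requires 11.3 − 6.3 = 5 dB of make-up.

5 dB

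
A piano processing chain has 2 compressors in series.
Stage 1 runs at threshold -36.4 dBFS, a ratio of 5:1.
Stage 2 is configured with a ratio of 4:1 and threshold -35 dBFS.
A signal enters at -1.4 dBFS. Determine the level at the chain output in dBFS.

Stage 1: -1.4 dBFS is 35 dB over -36.4 dBFS; at 5:1 that becomes 7 dB over, giving -29.4 dBFS.
Stage 2: 5.6 dB above -35 dBFS, reduced 4:1 to 1.4 dB above → -33.6 dBFS.

-33.6 dBFS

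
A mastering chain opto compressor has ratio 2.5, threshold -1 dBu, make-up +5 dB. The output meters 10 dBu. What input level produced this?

Before make-up, the level was 10 − 5 = 5 dBu.
That's 6 dB above the -1 dBu threshold.
Input overshoot = R × output overshoot = 15 dB → input = -1 + 15 = 14 dBu.

14 dBu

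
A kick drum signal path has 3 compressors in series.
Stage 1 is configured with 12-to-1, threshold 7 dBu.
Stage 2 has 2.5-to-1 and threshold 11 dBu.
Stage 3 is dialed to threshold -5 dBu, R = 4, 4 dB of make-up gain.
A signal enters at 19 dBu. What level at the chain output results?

Stage 1: 19 dBu is 12 dB over 7 dBu; at 12:1 that becomes 1 dB over, giving 8 dBu.
Stage 2: below threshold (8 ≤ 11); passes unchanged; output 8 dBu.
Stage 3: 8 dBu is 13 dB over -5 dBu; at 4:1 that becomes 3.25 dB over, giving -1.75 dBu; +4 dB make-up → 2.25 dBu.

2.25 dBu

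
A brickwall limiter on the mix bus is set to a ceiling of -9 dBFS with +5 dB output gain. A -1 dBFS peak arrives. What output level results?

At ∞:1, everything above -9 dBFS is held at the ceiling.
Output gain then adds 5 dB: -9 + 5 = -4 dBFS.

-4 dBFS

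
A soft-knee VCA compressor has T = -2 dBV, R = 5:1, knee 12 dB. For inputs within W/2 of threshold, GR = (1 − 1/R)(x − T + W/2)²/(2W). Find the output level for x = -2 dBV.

x − T + W/2 = -2 − (-2) + 6 = 6.
GR = (1 − 1/5) × 6² / 24 = 0.8 × 36 / 24 = 1.2 dB.
Output = -2 − 1.2 = -3.2 dBV.

-3.2 dBV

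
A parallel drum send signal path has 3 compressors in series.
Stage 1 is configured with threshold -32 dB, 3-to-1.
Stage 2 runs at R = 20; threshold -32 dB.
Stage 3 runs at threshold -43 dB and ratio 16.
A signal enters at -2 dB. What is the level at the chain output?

-42.28125 dB

Stage 1: -2 dB is 30 dB over -32 dB; at 3:1 that becomes 10 dB over, giving -22 dB.
Stage 2: 10 dB above -32 dB, reduced 20:1 to 0.5 dB above → -31.5 dB.
Stage 3: -31.5 dB is 11.5 dB over -43 dB; at 16:1 that becomes 0.71875 dB over, giving -42.28125 dB.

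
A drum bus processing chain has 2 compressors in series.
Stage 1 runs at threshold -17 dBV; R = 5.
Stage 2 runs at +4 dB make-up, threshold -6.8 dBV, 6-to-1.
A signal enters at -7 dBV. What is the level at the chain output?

-11 dBV

Stage 1: overshoot 10 dB → 10/5 = 2 dB → -15 dBV.
Stage 2: below threshold (-15 ≤ -6.8); passes unchanged; make-up brings it to -11 dBV.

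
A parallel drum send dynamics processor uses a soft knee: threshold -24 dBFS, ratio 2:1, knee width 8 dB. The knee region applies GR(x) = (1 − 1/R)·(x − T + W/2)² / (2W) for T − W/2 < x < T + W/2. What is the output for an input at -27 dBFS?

-27.03125 dBFS

x − T + W/2 = -27 − (-24) + 4 = 1.
GR = (1 − 1/2) × 1² / 16 = 0.5 × 1 / 16 = 0.03125 dB.
Output = -27 − 0.03125 = -27.03125 dBFS.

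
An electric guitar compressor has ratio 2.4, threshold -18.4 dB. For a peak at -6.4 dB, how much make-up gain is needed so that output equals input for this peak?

7 dB

Overshoot 12 dB → 12/2.4 = 5 dB after compression, so the compressed level is -18.4 + 5 = -13.4 dB.
Make-up = target − compressed = -6.4 − (-13.4) = 7 dB.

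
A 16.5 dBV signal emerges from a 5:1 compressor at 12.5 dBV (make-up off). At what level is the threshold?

Let T be the threshold. Output overshoot = (input overshoot)/R, so 12.5 − T = (16.5 − T)/5.
5·(12.5 − T) = 16.5 − T → 4·T = 62.5 − 16.5 = 46.
T = 46/4 = 11.5 dBV.

11.5 dBV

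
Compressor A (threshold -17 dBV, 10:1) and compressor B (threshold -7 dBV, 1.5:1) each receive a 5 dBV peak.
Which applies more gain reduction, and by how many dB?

A: 22 dB over, compressed to 2.2 dB over, so 19.8 dB of GR.
B: 12 dB over, compressed to 8 dB over, so 4 dB of GR.
A reduces 15.8 dB more.

A, by 15.8 dB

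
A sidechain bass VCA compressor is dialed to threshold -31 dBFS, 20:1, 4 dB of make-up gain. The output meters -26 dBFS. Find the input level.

-11 dBFS

Stripping the +4 dB make-up gives -30 dBFS at the gain stage.
The compressed level sits -30 − (-31) = 1 dB over threshold.
Input overshoot = R × output overshoot = 20 dB → input = -31 + 20 = -11 dBFS.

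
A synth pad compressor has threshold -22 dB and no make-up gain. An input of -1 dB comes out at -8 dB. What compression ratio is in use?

1.5:1

Input overshoot = -1 − (-22) = 21 dB; output overshoot = -8 − (-22) = 14 dB.
Ratio = 21 / 14 = 1.5.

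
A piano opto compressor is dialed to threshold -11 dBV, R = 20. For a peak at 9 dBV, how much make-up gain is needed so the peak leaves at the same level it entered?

19 dB

Overshoot 20 dB → 20/20 = 1 dB after compression, so the compressed level is -11 + 1 = -10 dBV.
Make-up = target − compressed = 9 − (-10) = 19 dB.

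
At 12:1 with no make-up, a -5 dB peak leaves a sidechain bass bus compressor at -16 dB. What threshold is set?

Input is 12 dB above T (since output overshoot × R = input overshoot: (-16 − T)·12 = -5 − T gives T = -17 dB).
Check: -17 + (-5 − (-17))/12 = -17 + 1 = -16 dB. ✓

-17 dB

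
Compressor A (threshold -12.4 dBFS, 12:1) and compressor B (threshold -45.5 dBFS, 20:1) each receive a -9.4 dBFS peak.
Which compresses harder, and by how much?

B, by 31.545 dB

A: GR = 3 − 3/12 = 2.75 dB.
B: GR = 36.1 − 36.1/20 = 34.295 dB.
B applies 31.545 dB more gain reduction.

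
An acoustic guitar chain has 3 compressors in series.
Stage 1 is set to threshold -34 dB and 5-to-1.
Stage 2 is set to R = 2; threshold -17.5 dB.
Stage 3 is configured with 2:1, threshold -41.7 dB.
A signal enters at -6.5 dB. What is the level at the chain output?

Stage 1: overshoot 27.5 dB → 27.5/5 = 5.5 dB → -28.5 dB.
Stage 2: below threshold (-28.5 ≤ -17.5); passes unchanged; output -28.5 dB.
Stage 3: -28.5 dB is 13.2 dB over -41.7 dB; at 2:1 that becomes 6.6 dB over, giving -35.1 dB.

-35.1 dB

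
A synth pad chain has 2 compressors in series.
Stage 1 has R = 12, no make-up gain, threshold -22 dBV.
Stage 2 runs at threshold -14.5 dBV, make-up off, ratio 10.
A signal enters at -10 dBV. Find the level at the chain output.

-21 dBV

Stage 1: overshoot 12 dB → 12/12 = 1 dB → -21 dBV.
Stage 2: -21 dBV ≤ -14.5 dBV, so stage 2 doesn't engage; output -21 dBV.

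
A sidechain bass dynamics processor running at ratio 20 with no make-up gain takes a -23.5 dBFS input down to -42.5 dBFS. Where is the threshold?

-43.5 dBFS

Input is 20 dB above T (since output overshoot × R = input overshoot: (-42.5 − T)·20 = -23.5 − T gives T = -43.5 dBFS).
Check: -43.5 + (-23.5 − (-43.5))/20 = -43.5 + 1 = -42.5 dBFS. ✓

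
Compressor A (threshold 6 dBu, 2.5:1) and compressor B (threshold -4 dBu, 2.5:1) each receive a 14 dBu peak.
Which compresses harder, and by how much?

B, by 6 dB

A: overshoot 8 dB → output overshoot 3.2 dB → GR 4.8 dB.
B: overshoot 18 dB → output overshoot 7.2 dB → GR 10.8 dB.
Difference: 6 dB in favour of B.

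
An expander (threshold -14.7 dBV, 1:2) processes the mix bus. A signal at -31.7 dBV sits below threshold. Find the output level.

-48.7 dBV

Below threshold, a 1:2 expander applies gain = (2−1)×(T − x) of attenuation.
(2−1) × 17 = 17 dB, so output = -31.7 − 17 = -48.7 dBV.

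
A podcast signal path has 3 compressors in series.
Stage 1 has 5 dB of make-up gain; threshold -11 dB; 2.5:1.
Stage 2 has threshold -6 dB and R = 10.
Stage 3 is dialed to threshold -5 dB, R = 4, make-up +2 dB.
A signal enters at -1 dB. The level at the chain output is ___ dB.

Stage 1: overshoot 10 dB → 10/2.5 = 4 dB → -7 dB; +5 dB make-up → -2 dB.
Stage 2: overshoot 4 dB → 4/10 = 0.4 dB → -5.6 dB.
Stage 3: -5.6 dB is at or below the -5 dB threshold — no compression; make-up brings it to -3.6 dB.

-3.6 dB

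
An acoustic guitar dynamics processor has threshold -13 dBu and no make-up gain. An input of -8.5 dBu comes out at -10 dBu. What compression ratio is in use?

Input overshoot = -8.5 − (-13) = 4.5 dB; output overshoot = -10 − (-13) = 3 dB.
Ratio = 4.5 / 3 = 1.5.

1.5:1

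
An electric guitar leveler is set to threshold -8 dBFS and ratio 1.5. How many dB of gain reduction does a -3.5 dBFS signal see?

1.5 dB

The signal is 4.5 dB above threshold.
A 1.5:1 ratio leaves 3 dB of that excess.
So the signal is attenuated by 4.5 − 3 = 1.5 dB.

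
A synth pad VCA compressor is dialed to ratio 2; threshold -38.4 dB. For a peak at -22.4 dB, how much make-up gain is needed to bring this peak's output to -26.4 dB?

Without make-up, output = threshold + overshoot/2 = -38.4 + 8 = -30.4 dB.
Gap to target: 4 dB.

4 dB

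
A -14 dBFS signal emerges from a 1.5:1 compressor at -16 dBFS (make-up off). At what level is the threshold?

-20 dBFS

Input is 6 dB above T (since output overshoot × R = input overshoot: (-16 − T)·1.5 = -14 − T gives T = -20 dBFS).
Check: -20 + (-14 − (-20))/1.5 = -20 + 4 = -16 dBFS. ✓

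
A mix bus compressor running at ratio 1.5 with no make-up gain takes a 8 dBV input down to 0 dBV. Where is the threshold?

Gain reduction = 8 − 0 = 8 dB; output overshoot = GR / (R − 1) = 8 / 0.5 = 16 dB.
Threshold = output − output overshoot = 0 − 16 = -16 dBV.

-16 dBV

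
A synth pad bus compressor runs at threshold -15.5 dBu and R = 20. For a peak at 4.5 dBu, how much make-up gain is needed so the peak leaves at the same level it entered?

Overshoot 20 dB → 20/20 = 1 dB after compression, so the compressed level is -15.5 + 1 = -14.5 dBu.
Make-up = target − compressed = 4.5 − (-14.5) = 19 dB.

19 dB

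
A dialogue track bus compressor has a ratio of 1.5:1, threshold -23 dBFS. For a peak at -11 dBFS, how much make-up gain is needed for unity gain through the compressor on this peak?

The peak compresses to -23 + 12/1.5 = -15 dBFS.
To reach -11 dBFS requires -11 − (-15) = 4 dB of make-up.

4 dB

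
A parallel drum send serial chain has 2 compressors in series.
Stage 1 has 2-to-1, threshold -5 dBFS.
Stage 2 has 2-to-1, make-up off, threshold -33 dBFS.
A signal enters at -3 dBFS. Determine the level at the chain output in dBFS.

Stage 1: 2 dB above -5 dBFS, reduced 2:1 to 1 dB above → -4 dBFS.
Stage 2: 29 dB above -33 dBFS, reduced 2:1 to 14.5 dB above → -18.5 dBFS.

-18.5 dBFS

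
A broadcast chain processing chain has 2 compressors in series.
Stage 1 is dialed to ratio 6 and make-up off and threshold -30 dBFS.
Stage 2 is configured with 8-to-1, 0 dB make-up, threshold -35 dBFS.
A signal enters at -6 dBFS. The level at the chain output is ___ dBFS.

-33.875 dBFS

Stage 1: -6 dBFS is 24 dB over -30 dBFS; at 6:1 that becomes 4 dB over, giving -26 dBFS.
Stage 2: -26 dBFS is 9 dB over -35 dBFS; at 8:1 that becomes 1.125 dB over, giving -33.875 dBFS.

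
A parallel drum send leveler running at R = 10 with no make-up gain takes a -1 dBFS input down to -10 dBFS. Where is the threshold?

-11 dBFS

Input is 10 dB above T (since output overshoot × R = input overshoot: (-10 − T)·10 = -1 − T gives T = -11 dBFS).
Check: -11 + (-1 − (-11))/10 = -11 + 1 = -10 dBFS. ✓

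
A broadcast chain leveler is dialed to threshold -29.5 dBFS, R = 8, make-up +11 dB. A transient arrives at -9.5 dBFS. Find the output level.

-16 dBFS

-9.5 dBFS sits 20 dB over threshold.
The 20 dB excess becomes 2.5 dB after 8:1 reduction.
So the level is -29.5 + 2.5 = -27 dBFS; make-up adds 11 dB, giving -16 dBFS.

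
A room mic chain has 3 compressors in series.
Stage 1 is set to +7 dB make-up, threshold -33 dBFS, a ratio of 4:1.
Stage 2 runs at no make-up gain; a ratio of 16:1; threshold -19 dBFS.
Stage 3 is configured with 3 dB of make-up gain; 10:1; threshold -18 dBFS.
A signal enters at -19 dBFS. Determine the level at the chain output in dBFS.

Stage 1: -19 dBFS is 14 dB over -33 dBFS; at 4:1 that becomes 3.5 dB over, giving -29.5 dBFS; +7 dB make-up → -22.5 dBFS.
Stage 2: -22.5 dBFS is at or below the -19 dBFS threshold — no compression; output -22.5 dBFS.
Stage 3: below threshold (-22.5 ≤ -18); passes unchanged; make-up brings it to -19.5 dBFS.

-19.5 dBFS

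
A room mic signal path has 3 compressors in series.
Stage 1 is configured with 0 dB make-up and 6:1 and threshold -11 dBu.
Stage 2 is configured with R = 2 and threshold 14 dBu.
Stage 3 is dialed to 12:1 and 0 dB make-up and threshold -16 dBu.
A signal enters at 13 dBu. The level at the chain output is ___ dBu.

Stage 1: 24 dB above -11 dBu, reduced 6:1 to 4 dB above → -7 dBu.
Stage 2: -7 dBu ≤ 14 dBu, so stage 2 doesn't engage; output -7 dBu.
Stage 3: 9 dB above -16 dBu, reduced 12:1 to 0.75 dB above → -15.25 dBu.

-15.25 dBu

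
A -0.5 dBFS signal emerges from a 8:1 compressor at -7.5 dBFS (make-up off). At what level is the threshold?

Input is 8 dB above T (since output overshoot × R = input overshoot: (-7.5 − T)·8 = -0.5 − T gives T = -8.5 dBFS).
Check: -8.5 + (-0.5 − (-8.5))/8 = -8.5 + 1 = -7.5 dBFS. ✓

-8.5 dBFS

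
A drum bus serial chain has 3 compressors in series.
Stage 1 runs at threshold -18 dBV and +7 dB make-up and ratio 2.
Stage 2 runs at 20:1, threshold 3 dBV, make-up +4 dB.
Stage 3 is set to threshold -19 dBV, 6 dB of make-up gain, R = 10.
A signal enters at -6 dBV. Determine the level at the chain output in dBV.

Stage 1: overshoot 12 dB → 12/2 = 6 dB → -12 dBV; +7 dB make-up → -5 dBV.
Stage 2: below threshold (-5 ≤ 3); passes unchanged; make-up brings it to -1 dBV.
Stage 3: overshoot 18 dB → 18/10 = 1.8 dB → -17.2 dBV; +6 dB make-up → -11.2 dBV.

-11.2 dBV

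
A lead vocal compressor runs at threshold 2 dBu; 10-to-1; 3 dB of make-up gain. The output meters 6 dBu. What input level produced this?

Remove make-up: 6 − 3 = 3 dBu.
The compressed level sits 3 − 2 = 1 dB over threshold.
Before 10:1 compression the overshoot was 1 × 10 = 10 dB, so input = 2 + 10 = 12 dBu.

12 dBu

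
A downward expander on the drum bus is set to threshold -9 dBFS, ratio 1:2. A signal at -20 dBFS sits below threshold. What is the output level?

-31 dBFS

The input is 11 dB below the -9 dBFS threshold.
A 1:2 expander multiplies undershoot by 2: 11 × 2 = 22 dB below threshold.
Output = -9 − 22 = -31 dBFS.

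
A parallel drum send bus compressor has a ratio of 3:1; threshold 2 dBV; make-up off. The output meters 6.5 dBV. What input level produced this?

The compressed level sits 6.5 − 2 = 4.5 dB over threshold.
Before 3:1 compression the overshoot was 4.5 × 3 = 13.5 dB, so input = 2 + 13.5 = 15.5 dBV.

15.5 dBV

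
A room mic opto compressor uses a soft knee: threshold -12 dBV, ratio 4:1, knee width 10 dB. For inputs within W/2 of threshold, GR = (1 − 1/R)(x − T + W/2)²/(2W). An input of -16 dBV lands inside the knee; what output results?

x − T + W/2 = -16 − (-12) + 5 = 1.
GR = (1 − 1/4) × 1² / 20 = 0.75 × 1 / 20 = 0.0375 dB.
Output = -16 − 0.0375 = -16.0375 dBV.

-16.0375 dBV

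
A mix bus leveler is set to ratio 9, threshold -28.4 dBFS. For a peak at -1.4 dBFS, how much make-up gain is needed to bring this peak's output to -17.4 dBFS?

8 dB

The peak compresses to -28.4 + 27/9 = -25.4 dBFS.
To reach -17.4 dBFS requires -17.4 − (-25.4) = 8 dB of make-up.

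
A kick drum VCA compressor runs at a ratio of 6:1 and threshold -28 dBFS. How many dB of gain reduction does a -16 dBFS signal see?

10 dB

-16 dBFS exceeds the threshold by 12 dB.
After 6:1 compression the overshoot becomes 12/6 = 2 dB.
So the signal is attenuated by 12 − 2 = 10 dB.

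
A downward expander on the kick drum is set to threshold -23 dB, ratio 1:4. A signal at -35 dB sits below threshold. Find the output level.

Below threshold, a 1:4 expander applies gain = (4−1)×(T − x) of attenuation.
(4−1) × 12 = 36 dB, so output = -35 − 36 = -71 dB.

-71 dB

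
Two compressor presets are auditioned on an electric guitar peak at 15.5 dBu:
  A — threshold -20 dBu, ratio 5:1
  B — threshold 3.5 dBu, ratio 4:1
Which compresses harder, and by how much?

A: 35.5 dB over, compressed to 7.1 dB over, so 28.4 dB of GR.
B: 12 dB over, compressed to 3 dB over, so 9 dB of GR.
A reduces 19.4 dB more.

A, by 19.4 dB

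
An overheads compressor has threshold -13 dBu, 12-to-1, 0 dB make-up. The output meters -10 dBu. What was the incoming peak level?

23 dBu

That's 3 dB above the -13 dBu threshold.
Before 12:1 compression the overshoot was 3 × 12 = 36 dB, so input = -13 + 36 = 23 dBu.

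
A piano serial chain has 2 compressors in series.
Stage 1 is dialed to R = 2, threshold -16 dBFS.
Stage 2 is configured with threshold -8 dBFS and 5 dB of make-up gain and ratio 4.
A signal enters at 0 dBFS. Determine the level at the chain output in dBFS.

-3 dBFS

Stage 1: 16 dB above -16 dBFS, reduced 2:1 to 8 dB above → -8 dBFS.
Stage 2: below threshold (-8 ≤ -8); passes unchanged; make-up brings it to -3 dBFS.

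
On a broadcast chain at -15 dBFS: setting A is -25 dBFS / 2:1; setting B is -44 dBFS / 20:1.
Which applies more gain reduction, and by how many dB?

B, by 22.55 dB

A: GR = 10 − 10/2 = 5 dB.
B: GR = 29 − 29/20 = 27.55 dB.
B reduces 22.55 dB more.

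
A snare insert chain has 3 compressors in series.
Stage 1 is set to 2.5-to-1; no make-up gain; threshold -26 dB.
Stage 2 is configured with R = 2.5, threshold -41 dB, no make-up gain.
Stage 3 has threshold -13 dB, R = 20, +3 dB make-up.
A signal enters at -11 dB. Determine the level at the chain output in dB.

Stage 1: overshoot 15 dB → 15/2.5 = 6 dB → -20 dB.
Stage 2: overshoot 21 dB → 21/2.5 = 8.4 dB → -32.6 dB.
Stage 3: below threshold (-32.6 ≤ -13); passes unchanged; make-up brings it to -29.6 dB.

-29.6 dB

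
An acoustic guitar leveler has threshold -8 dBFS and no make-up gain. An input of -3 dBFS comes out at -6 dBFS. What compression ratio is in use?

Input overshoot = -3 − (-8) = 5 dB; output overshoot = -6 − (-8) = 2 dB.
Ratio = 5 / 2 = 2.5.

2.5:1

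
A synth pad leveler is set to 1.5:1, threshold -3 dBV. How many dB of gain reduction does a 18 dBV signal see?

7 dB

18 dBV exceeds the threshold by 21 dB.
After 1.5:1 compression the overshoot becomes 21/1.5 = 14 dB.
GR = overshoot in − overshoot out = 21 − 14 = 7 dB.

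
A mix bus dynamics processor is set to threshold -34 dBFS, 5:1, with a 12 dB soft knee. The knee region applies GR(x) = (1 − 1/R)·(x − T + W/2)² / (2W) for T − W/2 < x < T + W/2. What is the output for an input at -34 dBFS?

x − T + W/2 = -34 − (-34) + 6 = 6.
GR = (1 − 1/5) × 6² / 24 = 0.8 × 36 / 24 = 1.2 dB.
Output = -34 − 1.2 = -35.2 dBFS.

-35.2 dBFS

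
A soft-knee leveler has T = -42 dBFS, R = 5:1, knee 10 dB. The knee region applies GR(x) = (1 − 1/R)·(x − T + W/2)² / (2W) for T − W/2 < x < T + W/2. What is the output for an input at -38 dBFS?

x − T + W/2 = -38 − (-42) + 5 = 9.
GR = (1 − 1/5) × 9² / 20 = 0.8 × 81 / 20 = 3.24 dB.
Output = -38 − 3.24 = -41.24 dBFS.

-41.24 dBFS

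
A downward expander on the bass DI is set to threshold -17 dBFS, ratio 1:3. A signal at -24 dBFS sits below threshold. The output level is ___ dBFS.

-38 dBFS

Below threshold, a 1:3 expander applies gain = (3−1)×(T − x) of attenuation.
(3−1) × 7 = 14 dB, so output = -24 − 14 = -38 dBFS.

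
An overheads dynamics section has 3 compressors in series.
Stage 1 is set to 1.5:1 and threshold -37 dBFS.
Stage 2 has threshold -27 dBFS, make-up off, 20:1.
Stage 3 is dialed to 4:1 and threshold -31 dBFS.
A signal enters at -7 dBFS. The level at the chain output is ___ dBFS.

-29.875 dBFS

Stage 1: overshoot 30 dB → 30/1.5 = 20 dB → -17 dBFS.
Stage 2: overshoot 10 dB → 10/20 = 0.5 dB → -26.5 dBFS.
Stage 3: overshoot 4.5 dB → 4.5/4 = 1.125 dB → -29.875 dBFS.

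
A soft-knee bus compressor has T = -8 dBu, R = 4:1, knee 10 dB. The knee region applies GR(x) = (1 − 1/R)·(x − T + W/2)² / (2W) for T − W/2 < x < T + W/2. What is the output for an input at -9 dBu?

-9.6 dBu

x − T + W/2 = -9 − (-8) + 5 = 4.
GR = (1 − 1/4) × 4² / 20 = 0.75 × 16 / 20 = 0.6 dB.
Output = -9 − 0.6 = -9.6 dBu.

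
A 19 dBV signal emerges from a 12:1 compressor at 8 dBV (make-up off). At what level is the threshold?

7 dBV

Input is 12 dB above T (since output overshoot × R = input overshoot: (8 − T)·12 = 19 − T gives T = 7 dBV).
Check: 7 + (19 − 7)/12 = 7 + 1 = 8 dBV. ✓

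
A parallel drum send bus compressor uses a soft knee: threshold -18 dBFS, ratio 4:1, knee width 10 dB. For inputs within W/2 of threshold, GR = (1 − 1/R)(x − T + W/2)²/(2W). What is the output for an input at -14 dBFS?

x − T + W/2 = -14 − (-18) + 5 = 9.
GR = (1 − 1/4) × 9² / 20 = 0.75 × 81 / 20 = 3.0375 dB.
Output = -14 − 3.0375 = -17.0375 dBFS.

-17.0375 dBFS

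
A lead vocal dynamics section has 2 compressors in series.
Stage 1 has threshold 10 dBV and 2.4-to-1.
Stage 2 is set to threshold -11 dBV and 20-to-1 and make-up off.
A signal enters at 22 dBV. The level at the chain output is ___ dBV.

Stage 1: overshoot 12 dB → 12/2.4 = 5 dB → 15 dBV.
Stage 2: 15 dBV is 26 dB over -11 dBV; at 20:1 that becomes 1.3 dB over, giving -9.7 dBV.

-9.7 dBV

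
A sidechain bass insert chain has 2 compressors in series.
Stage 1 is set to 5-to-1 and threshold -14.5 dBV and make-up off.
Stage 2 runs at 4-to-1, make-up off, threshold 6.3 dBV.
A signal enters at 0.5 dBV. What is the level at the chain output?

Stage 1: overshoot 15 dB → 15/5 = 3 dB → -11.5 dBV.
Stage 2: below threshold (-11.5 ≤ 6.3); passes unchanged; output -11.5 dBV.

-11.5 dBV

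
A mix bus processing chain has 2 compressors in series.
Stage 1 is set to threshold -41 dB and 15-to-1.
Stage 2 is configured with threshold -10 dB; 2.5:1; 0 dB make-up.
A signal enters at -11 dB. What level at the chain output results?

-39 dB

Stage 1: -11 dB is 30 dB over -41 dB; at 15:1 that becomes 2 dB over, giving -39 dB.
Stage 2: -39 dB is at or below the -10 dB threshold — no compression; output -39 dB.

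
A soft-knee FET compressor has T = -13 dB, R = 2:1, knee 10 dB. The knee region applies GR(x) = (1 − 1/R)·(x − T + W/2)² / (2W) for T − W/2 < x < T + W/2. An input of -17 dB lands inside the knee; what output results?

-17.025 dB

x − T + W/2 = -17 − (-13) + 5 = 1.
GR = (1 − 1/2) × 1² / 20 = 0.5 × 1 / 20 = 0.025 dB.
Output = -17 − 0.025 = -17.025 dB.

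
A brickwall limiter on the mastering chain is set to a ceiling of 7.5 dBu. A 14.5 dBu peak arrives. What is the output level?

At ∞:1, everything above 7.5 dBu is held at the ceiling.

7.5 dBu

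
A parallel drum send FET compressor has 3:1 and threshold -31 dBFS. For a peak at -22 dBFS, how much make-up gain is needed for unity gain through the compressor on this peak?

6 dB

Overshoot 9 dB → 9/3 = 3 dB after compression, so the compressed level is -31 + 3 = -28 dBFS.
Make-up = target − compressed = -22 − (-28) = 6 dB.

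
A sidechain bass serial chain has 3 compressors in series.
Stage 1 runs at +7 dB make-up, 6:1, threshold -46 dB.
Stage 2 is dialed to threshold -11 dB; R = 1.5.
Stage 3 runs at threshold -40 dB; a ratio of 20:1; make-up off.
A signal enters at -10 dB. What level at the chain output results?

Stage 1: -10 dB is 36 dB over -46 dB; at 6:1 that becomes 6 dB over, giving -40 dB; +7 dB make-up → -33 dB.
Stage 2: -33 dB is at or below the -11 dB threshold — no compression; output -33 dB.
Stage 3: -33 dB is 7 dB over -40 dB; at 20:1 that becomes 0.35 dB over, giving -39.65 dB.

-39.65 dB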